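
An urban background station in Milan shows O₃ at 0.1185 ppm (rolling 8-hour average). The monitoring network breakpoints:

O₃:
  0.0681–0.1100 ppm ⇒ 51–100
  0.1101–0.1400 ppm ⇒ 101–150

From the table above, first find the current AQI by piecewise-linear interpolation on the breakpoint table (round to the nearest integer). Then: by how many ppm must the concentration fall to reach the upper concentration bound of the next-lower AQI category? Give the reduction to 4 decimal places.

0.0085

O₃: 0.1185 lies in 0.1101–0.1400, so I_lo=101, I_hi=150, C_lo=0.1101, C_hi=0.1400.
(150−101)/(0.1400−0.1101) × (0.1185−0.1101) + 101 = 49/0.0299 × 0.0084 + 101 ≈ 114.77 → 115.
Current AQI 115 is in the Unhealthy for Sensitive Groups range (101–150). The next-lower category tops out at AQI 100, whose upper concentration bound is 0.1100 ppm.
Reduction needed = 0.1185 − 0.1100 = 0.0085 ppm.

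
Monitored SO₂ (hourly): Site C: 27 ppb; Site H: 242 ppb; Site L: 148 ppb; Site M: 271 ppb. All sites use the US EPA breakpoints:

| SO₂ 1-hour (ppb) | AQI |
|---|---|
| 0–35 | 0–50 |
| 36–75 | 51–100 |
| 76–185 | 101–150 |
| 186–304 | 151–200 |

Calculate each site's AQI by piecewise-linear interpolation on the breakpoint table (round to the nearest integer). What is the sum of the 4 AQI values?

532

Site C: row 0–35 (AQI 0–50). (50−0)·(27−0)/(35−0) + 0 = 50·27/35 + 0 ≈ 38.57 → 39.
Site H: 242 lies in 186–304, so I_lo=151, I_hi=200, C_lo=186, C_hi=304.
(200−151)/(304−186) × (242−186) + 151 = 49/118 × 56 + 151 ≈ 174.25 → 174.
Site L: 148 lies in 76–185, so I_lo=101, I_hi=150, C_lo=76, C_hi=185.
(150−101)/(185−76) × (148−76) + 101 = 49/109 × 72 + 101 ≈ 133.37 → 133.
Site M 271: bracket 186–304 → index 151–200; slope 49/118, offset 85.
AQI = 151 + 49/118·85 ≈ 186.30 ⇒ 186.
AQIs: Site C=39, Site H=174, Site L=133, Site M=186. Sum = 39 + 174 + 133 + 186 = 532.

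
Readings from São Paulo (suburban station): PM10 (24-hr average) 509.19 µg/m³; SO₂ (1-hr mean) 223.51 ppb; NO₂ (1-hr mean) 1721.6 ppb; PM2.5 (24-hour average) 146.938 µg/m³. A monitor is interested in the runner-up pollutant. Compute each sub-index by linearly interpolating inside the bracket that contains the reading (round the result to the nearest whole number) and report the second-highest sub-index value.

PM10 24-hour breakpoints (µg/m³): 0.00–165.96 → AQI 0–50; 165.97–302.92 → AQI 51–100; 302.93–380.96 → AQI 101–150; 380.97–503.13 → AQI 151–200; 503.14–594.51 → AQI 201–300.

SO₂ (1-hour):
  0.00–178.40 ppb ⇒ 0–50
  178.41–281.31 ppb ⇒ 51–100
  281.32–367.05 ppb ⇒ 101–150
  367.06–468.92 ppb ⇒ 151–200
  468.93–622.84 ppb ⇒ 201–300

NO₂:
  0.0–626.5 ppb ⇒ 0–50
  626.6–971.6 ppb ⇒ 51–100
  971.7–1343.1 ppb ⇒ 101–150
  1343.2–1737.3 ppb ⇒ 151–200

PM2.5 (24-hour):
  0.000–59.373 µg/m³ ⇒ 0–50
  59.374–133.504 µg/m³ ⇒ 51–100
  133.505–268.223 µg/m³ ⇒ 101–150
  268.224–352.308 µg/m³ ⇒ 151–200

198

PM10 509.19: bracket 503.14–594.51 → index 201–300; slope 99/91.37, offset 6.05.
AQI = 201 + 99/91.37·6.05 ≈ 207.56 ⇒ 208.
SO₂: 223.51 lies in 178.41–281.31, so I_lo=51, I_hi=100, C_lo=178.41, C_hi=281.31.
(100−51)/(281.31−178.41) × (223.51−178.41) + 51 = 49/102.90 × 45.10 + 51 ≈ 72.48 → 72.
NO₂: 1721.6 ∈ [1343.2, 1737.3] ↔ index [151, 200].
151 + (1721.6−1343.2)·(200−151)/(1737.3−1343.2) = 151 + 378.4·49/394.1 ≈ 198.05, so AQI = 198.
PM2.5: 146.938 lies in 133.505–268.223, so I_lo=101, I_hi=150, C_lo=133.505, C_hi=268.223.
(150−101)/(268.223−133.505) × (146.938−133.505) + 101 = 49/134.718 × 13.433 + 101 ≈ 105.89 → 106.
Sub-indices: PM10→208, SO₂→72, NO₂→198, PM2.5→106. Ranked high→low: 208, 198, 106, 72. Second-highest sub-index = 198.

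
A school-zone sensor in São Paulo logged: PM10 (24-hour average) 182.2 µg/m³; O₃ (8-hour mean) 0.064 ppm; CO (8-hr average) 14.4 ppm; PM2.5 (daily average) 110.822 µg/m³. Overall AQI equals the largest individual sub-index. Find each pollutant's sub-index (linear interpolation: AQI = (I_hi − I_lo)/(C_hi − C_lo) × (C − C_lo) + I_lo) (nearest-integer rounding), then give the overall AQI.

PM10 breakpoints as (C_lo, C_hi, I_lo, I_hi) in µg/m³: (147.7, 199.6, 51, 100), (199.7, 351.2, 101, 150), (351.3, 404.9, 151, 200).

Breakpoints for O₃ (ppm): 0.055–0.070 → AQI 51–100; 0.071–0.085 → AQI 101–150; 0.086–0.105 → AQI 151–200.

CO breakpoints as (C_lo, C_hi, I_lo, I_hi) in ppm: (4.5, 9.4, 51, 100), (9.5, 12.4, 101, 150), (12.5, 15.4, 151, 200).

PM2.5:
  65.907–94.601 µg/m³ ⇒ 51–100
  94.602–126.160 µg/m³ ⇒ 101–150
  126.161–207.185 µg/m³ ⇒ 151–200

183

PM10: 182.2 ∈ [147.7, 199.6] ↔ index [51, 100].
51 + (182.2−147.7)·(100−51)/(199.6−147.7) = 51 + 34.5·49/51.9 ≈ 83.57, so AQI = 84.
O₃: 0.064 ∈ [0.055, 0.070] ↔ index [51, 100].
51 + (0.064−0.055)·(100−51)/(0.070−0.055) = 51 + 0.009·49/0.015 ≈ 80.40, so AQI = 80.
CO: 14.4 lies in 12.5–15.4, so I_lo=151, I_hi=200, C_lo=12.5, C_hi=15.4.
(200−151)/(15.4−12.5) × (14.4−12.5) + 151 = 49/2.9 × 1.9 + 151 ≈ 183.10 → 183.
PM2.5: 110.822 lies in 94.602–126.160, so I_lo=101, I_hi=150, C_lo=94.602, C_hi=126.160.
(150−101)/(126.160−94.602) × (110.822−94.602) + 101 = 49/31.558 × 16.220 + 101 ≈ 126.18 → 126.
Sub-indices: PM10→84, O₃→80, CO→183, PM2.5→126. Overall AQI = max = 183; dominant pollutant is CO.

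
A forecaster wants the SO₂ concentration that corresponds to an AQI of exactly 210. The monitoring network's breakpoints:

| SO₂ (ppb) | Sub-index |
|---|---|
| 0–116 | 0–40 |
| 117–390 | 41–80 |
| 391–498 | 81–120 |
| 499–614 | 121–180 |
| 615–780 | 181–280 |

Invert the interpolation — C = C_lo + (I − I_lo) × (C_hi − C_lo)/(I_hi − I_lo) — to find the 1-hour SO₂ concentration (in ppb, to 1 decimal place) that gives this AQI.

AQI 210 lies in the 181–280 band, which corresponds to 615–780 ppb.
C = 615 + (210−181)×(780−615)/(280−181) = 615 + 29×165/99 ≈ 663.333 ppb → 663.3 ppb to 1 dp.

663.3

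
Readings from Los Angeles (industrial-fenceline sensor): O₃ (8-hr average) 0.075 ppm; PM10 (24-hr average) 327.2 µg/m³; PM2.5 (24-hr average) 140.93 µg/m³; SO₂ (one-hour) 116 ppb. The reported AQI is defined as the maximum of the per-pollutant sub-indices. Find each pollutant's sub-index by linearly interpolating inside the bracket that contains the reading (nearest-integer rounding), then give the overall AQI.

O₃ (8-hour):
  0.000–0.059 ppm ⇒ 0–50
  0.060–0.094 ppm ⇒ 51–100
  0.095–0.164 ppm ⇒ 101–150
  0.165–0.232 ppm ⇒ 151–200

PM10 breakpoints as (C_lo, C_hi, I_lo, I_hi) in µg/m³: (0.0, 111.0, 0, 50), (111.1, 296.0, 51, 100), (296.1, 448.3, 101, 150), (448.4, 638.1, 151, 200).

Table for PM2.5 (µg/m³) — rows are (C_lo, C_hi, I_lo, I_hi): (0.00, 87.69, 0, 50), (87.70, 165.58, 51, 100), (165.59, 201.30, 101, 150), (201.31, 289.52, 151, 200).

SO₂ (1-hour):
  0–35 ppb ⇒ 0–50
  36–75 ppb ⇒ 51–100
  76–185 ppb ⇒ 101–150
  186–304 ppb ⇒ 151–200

119

O₃ 0.075: bracket 0.060–0.094 → index 51–100; slope 49/0.034, offset 0.015.
AQI = 51 + 49/0.034·0.015 ≈ 72.62 ⇒ 73.
PM10 327.2: bracket 296.1–448.3 → index 101–150; slope 49/152.2, offset 31.1.
AQI = 101 + 49/152.2·31.1 ≈ 111.01 ⇒ 111.
PM2.5: row 87.70–165.58 (AQI 51–100). (100−51)·(140.93−87.70)/(165.58−87.70) + 51 = 49·53.23/77.88 + 51 ≈ 84.49 → 84.
SO₂: 116 lies in 76–185, so I_lo=101, I_hi=150, C_lo=76, C_hi=185.
(150−101)/(185−76) × (116−76) + 101 = 49/109 × 40 + 101 ≈ 118.98 → 119.
Sub-indices: O₃→73, PM10→111, PM2.5→84, SO₂→119. Overall AQI = max = 119; dominant pollutant is SO₂.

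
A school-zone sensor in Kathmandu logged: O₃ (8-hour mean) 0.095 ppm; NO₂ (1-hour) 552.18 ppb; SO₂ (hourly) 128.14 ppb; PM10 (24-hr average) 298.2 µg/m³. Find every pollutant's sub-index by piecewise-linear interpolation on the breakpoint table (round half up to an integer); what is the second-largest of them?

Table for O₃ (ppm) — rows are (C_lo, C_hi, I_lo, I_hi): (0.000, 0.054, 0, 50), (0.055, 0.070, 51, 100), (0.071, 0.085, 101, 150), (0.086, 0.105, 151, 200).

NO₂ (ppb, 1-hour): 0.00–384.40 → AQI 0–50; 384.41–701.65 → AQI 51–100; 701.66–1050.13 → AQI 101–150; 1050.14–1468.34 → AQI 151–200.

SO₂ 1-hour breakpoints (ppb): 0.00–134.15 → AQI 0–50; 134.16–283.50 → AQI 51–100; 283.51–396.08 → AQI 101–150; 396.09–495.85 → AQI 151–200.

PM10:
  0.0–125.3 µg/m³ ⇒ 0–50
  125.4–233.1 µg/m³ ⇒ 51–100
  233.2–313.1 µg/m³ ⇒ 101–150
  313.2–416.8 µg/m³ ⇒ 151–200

O₃: row 0.086–0.105 (AQI 151–200). (200−151)·(0.095−0.086)/(0.105−0.086) + 151 = 49·0.009/0.019 + 151 ≈ 174.21 → 174.
NO₂: row 384.41–701.65 (AQI 51–100). (100−51)·(552.18−384.41)/(701.65−384.41) + 51 = 49·167.77/317.24 + 51 ≈ 76.91 → 77.
SO₂: 128.14 lies in 0.00–134.15, so I_lo=0, I_hi=50, C_lo=0.00, C_hi=134.15.
(50−0)/(134.15−0.00) × (128.14−0.00) + 0 = 50/134.15 × 128.14 + 0 ≈ 47.76 → 48.
PM10: 298.2 ∈ [233.2, 313.1] ↔ index [101, 150].
101 + (298.2−233.2)·(150−101)/(313.1−233.2) = 101 + 65.0·49/79.9 ≈ 140.86, so AQI = 141.
Sub-indices: O₃→174, NO₂→77, SO₂→48, PM10→141. Ranked high→low: 174, 141, 77, 48. Second-highest sub-index = 141.

141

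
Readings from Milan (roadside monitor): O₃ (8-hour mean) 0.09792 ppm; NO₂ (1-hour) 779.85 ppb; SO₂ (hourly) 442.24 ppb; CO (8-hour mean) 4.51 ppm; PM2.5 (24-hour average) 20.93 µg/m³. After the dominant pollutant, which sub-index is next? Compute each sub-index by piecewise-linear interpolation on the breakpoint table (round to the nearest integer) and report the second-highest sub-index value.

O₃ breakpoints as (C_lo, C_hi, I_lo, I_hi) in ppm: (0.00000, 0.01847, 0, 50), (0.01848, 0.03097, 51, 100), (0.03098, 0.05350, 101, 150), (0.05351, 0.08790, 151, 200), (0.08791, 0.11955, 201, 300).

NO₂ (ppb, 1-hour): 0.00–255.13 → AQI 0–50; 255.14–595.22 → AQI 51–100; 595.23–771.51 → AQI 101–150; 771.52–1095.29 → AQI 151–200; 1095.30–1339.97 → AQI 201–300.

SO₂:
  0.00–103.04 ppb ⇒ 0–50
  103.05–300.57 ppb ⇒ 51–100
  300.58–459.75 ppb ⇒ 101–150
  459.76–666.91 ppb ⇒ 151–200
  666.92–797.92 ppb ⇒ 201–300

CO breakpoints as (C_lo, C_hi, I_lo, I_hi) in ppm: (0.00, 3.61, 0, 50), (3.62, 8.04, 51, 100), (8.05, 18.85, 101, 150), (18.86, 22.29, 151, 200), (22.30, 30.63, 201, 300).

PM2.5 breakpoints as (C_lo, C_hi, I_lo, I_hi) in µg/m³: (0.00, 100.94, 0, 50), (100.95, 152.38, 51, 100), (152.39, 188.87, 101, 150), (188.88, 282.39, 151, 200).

O₃ 0.09792: bracket 0.08791–0.11955 → index 201–300; slope 99/0.03164, offset 0.01001.
AQI = 201 + 99/0.03164·0.01001 ≈ 232.32 ⇒ 232.
NO₂: row 771.52–1095.29 (AQI 151–200). (200−151)·(779.85−771.52)/(1095.29−771.52) + 151 = 49·8.33/323.77 + 151 ≈ 152.26 → 152.
SO₂: 442.24 lies in 300.58–459.75, so I_lo=101, I_hi=150, C_lo=300.58, C_hi=459.75.
(150−101)/(459.75−300.58) × (442.24−300.58) + 101 = 49/159.17 × 141.66 + 101 ≈ 144.61 → 145.
CO: 4.51 lies in 3.62–8.04, so I_lo=51, I_hi=100, C_lo=3.62, C_hi=8.04.
(100−51)/(8.04−3.62) × (4.51−3.62) + 51 = 49/4.42 × 0.89 + 51 ≈ 60.87 → 61.
PM2.5: 20.93 lies in 0.00–100.94, so I_lo=0, I_hi=50, C_lo=0.00, C_hi=100.94.
(50−0)/(100.94−0.00) × (20.93−0.00) + 0 = 50/100.94 × 20.93 + 0 ≈ 10.37 → 10.
Sub-indices: O₃→232, NO₂→152, SO₂→145, CO→61, PM2.5→10. Ranked high→low: 232, 152, 145, 61, 10. Second-highest sub-index = 152.

152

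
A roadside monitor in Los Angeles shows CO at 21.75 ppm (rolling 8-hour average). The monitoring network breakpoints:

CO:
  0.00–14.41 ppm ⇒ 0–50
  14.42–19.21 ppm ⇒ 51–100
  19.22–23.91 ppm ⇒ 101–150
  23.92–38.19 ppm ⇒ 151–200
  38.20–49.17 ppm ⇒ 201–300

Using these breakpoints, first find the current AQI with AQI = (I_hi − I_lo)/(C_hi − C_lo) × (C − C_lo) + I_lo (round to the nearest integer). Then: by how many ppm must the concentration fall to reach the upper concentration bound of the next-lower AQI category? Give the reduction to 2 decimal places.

CO: 21.75 ∈ [19.22, 23.91] ↔ index [101, 150].
101 + (21.75−19.22)·(150−101)/(23.91−19.22) = 101 + 2.53·49/4.69 ≈ 127.43, so AQI = 127.
Current AQI 127 is in the Unhealthy for Sensitive Groups range (101–150). The next-lower category tops out at AQI 100, whose upper concentration bound is 19.21 ppm.
Reduction needed = 21.75 − 19.21 = 2.54 ppm.

2.54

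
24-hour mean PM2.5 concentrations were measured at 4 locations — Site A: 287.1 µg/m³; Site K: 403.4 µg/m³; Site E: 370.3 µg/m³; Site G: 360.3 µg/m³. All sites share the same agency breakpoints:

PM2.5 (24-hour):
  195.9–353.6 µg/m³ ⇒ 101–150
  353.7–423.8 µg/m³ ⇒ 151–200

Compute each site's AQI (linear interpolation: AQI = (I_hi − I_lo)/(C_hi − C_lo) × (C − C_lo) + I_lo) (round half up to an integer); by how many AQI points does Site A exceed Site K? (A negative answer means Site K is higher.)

-57

Site A: row 195.9–353.6 (AQI 101–150). (150−101)·(287.1−195.9)/(353.6−195.9) + 101 = 49·91.2/157.7 + 101 ≈ 129.34 → 129.
Site K: row 353.7–423.8 (AQI 151–200). (200−151)·(403.4−353.7)/(423.8−353.7) + 151 = 49·49.7/70.1 + 151 ≈ 185.74 → 186.
Site E: row 353.7–423.8 (AQI 151–200). (200−151)·(370.3−353.7)/(423.8−353.7) + 151 = 49·16.6/70.1 + 151 ≈ 162.60 → 163.
Site G: 360.3 lies in 353.7–423.8, so I_lo=151, I_hi=200, C_lo=353.7, C_hi=423.8.
(200−151)/(423.8−353.7) × (360.3−353.7) + 151 = 49/70.1 × 6.6 + 151 ≈ 155.61 → 156.
AQIs: Site A=129, Site K=186, Site E=163, Site G=156. Site A (129) − Site K (186) = -57.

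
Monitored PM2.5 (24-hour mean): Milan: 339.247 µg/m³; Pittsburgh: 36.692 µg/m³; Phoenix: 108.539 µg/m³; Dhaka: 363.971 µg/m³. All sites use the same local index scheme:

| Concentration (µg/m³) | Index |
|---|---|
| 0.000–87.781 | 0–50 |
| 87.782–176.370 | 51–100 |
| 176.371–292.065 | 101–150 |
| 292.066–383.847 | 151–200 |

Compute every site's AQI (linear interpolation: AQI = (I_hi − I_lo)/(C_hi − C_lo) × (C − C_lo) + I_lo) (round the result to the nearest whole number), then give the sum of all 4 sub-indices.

448

Milan 339.247: bracket 292.066–383.847 → index 151–200; slope 49/91.781, offset 47.181.
AQI = 151 + 49/91.781·47.181 ≈ 176.19 ⇒ 176.
Pittsburgh: row 0.000–87.781 (AQI 0–50). (50−0)·(36.692−0.000)/(87.781−0.000) + 0 = 50·36.692/87.781 + 0 ≈ 20.90 → 21.
Phoenix: 108.539 ∈ [87.782, 176.370] ↔ index [51, 100].
51 + (108.539−87.782)·(100−51)/(176.370−87.782) = 51 + 20.757·49/88.588 ≈ 62.48, so AQI = 62.
Dhaka: row 292.066–383.847 (AQI 151–200). (200−151)·(363.971−292.066)/(383.847−292.066) + 151 = 49·71.905/91.781 + 151 ≈ 189.39 → 189.
AQIs: Milan=176, Pittsburgh=21, Phoenix=62, Dhaka=189. Sum = 176 + 21 + 62 + 189 = 448.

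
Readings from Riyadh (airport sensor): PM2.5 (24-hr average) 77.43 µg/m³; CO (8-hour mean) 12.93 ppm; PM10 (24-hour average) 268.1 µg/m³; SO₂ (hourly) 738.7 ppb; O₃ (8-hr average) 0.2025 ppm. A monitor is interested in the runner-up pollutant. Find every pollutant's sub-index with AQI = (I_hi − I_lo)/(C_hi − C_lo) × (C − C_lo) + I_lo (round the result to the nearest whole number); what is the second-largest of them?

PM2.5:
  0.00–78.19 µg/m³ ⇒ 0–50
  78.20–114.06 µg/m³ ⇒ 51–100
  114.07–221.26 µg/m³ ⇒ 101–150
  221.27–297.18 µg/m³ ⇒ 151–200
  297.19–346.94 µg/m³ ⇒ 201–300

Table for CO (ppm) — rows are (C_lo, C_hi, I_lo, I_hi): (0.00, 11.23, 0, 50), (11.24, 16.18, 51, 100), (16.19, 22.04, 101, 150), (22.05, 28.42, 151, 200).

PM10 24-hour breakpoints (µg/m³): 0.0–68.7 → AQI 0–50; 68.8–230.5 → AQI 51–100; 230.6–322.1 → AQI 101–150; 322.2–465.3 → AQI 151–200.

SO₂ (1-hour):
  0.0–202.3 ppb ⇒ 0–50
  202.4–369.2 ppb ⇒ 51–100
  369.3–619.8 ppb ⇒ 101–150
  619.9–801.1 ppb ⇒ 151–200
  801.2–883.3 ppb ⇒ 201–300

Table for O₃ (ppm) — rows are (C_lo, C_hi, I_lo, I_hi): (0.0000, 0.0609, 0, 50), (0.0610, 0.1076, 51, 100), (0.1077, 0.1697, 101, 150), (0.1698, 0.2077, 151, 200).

183

PM2.5: 77.43 ∈ [0.00, 78.19] ↔ index [0, 50].
0 + (77.43−0.00)·(50−0)/(78.19−0.00) = 0 + 77.43·50/78.19 ≈ 49.51, so AQI = 50.
CO: 12.93 ∈ [11.24, 16.18] ↔ index [51, 100].
51 + (12.93−11.24)·(100−51)/(16.18−11.24) = 51 + 1.69·49/4.94 ≈ 67.76, so AQI = 68.
PM10: row 230.6–322.1 (AQI 101–150). (150−101)·(268.1−230.6)/(322.1−230.6) + 101 = 49·37.5/91.5 + 101 ≈ 121.08 → 121.
SO₂: 738.7 ∈ [619.9, 801.1] ↔ index [151, 200].
151 + (738.7−619.9)·(200−151)/(801.1−619.9) = 151 + 118.8·49/181.2 ≈ 183.13, so AQI = 183.
O₃: row 0.1698–0.2077 (AQI 151–200). (200−151)·(0.2025−0.1698)/(0.2077−0.1698) + 151 = 49·0.0327/0.0379 + 151 ≈ 193.28 → 193.
Sub-indices: PM2.5→50, CO→68, PM10→121, SO₂→183, O₃→193. Ranked high→low: 193, 183, 121, 68, 50. Second-highest sub-index = 183.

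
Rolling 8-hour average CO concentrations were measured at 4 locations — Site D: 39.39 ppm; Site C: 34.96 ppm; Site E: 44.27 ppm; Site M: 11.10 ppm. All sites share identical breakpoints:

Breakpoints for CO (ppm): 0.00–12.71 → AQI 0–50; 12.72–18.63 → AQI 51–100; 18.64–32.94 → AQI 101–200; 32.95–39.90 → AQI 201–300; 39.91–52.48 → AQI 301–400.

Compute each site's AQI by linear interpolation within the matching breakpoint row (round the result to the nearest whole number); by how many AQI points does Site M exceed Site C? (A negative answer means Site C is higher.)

Site D: 39.39 lies in 32.95–39.90, so I_lo=201, I_hi=300, C_lo=32.95, C_hi=39.90.
(300−201)/(39.90−32.95) × (39.39−32.95) + 201 = 99/6.95 × 6.44 + 201 ≈ 292.74 → 293.
Site C 34.96: bracket 32.95–39.90 → index 201–300; slope 99/6.95, offset 2.01.
AQI = 201 + 99/6.95·2.01 ≈ 229.63 ⇒ 230.
Site E: row 39.91–52.48 (AQI 301–400). (400−301)·(44.27−39.91)/(52.48−39.91) + 301 = 99·4.36/12.57 + 301 ≈ 335.34 → 335.
Site M: 11.10 ∈ [0.00, 12.71] ↔ index [0, 50].
0 + (11.10−0.00)·(50−0)/(12.71−0.00) = 0 + 11.10·50/12.71 ≈ 43.67, so AQI = 44.
AQIs: Site D=293, Site C=230, Site E=335, Site M=44. Site M (44) − Site C (230) = -186.

-186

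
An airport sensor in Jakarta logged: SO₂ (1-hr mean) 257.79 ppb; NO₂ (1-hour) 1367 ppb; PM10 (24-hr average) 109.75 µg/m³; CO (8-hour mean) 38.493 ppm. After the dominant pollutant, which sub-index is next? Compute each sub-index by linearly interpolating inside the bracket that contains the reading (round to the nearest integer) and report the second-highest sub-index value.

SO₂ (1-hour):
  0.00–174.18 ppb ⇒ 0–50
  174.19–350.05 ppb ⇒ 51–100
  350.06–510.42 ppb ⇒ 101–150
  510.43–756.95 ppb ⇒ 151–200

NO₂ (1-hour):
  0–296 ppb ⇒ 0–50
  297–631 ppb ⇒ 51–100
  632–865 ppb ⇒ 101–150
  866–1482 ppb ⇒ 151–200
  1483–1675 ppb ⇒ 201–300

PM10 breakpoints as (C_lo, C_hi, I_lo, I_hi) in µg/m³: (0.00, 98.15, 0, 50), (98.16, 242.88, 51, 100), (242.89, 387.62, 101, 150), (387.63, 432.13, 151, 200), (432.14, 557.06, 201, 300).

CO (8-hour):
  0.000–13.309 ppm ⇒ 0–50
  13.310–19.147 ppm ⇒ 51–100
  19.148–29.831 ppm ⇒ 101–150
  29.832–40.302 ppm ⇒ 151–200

SO₂: row 174.19–350.05 (AQI 51–100). (100−51)·(257.79−174.19)/(350.05−174.19) + 51 = 49·83.60/175.86 + 51 ≈ 74.29 → 74.
NO₂: 1367 lies in 866–1482, so I_lo=151, I_hi=200, C_lo=866, C_hi=1482.
(200−151)/(1482−866) × (1367−866) + 151 = 49/616 × 501 + 151 ≈ 190.85 → 191.
PM10: 109.75 lies in 98.16–242.88, so I_lo=51, I_hi=100, C_lo=98.16, C_hi=242.88.
(100−51)/(242.88−98.16) × (109.75−98.16) + 51 = 49/144.72 × 11.59 + 51 ≈ 54.92 → 55.
CO: row 29.832–40.302 (AQI 151–200). (200−151)·(38.493−29.832)/(40.302−29.832) + 151 = 49·8.661/10.470 + 151 ≈ 191.53 → 192.
Sub-indices: SO₂→74, NO₂→191, PM10→55, CO→192. Ranked high→low: 192, 191, 74, 55. Second-highest sub-index = 191.

191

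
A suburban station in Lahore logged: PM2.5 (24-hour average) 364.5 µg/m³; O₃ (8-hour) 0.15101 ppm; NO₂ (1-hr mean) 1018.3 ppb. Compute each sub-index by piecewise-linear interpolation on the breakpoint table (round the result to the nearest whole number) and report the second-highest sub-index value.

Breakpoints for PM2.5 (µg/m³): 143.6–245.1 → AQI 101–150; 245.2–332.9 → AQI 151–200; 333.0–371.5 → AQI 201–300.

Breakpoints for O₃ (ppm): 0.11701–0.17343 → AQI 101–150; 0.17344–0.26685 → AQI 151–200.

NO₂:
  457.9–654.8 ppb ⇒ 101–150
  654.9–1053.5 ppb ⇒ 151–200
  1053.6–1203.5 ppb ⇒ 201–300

PM2.5 364.5: bracket 333.0–371.5 → index 201–300; slope 99/38.5, offset 31.5.
AQI = 201 + 99/38.5·31.5 ≈ 282.00 ⇒ 282.
O₃: 0.15101 ∈ [0.11701, 0.17343] ↔ index [101, 150].
101 + (0.15101−0.11701)·(150−101)/(0.17343−0.11701) = 101 + 0.03400·49/0.05642 ≈ 130.53, so AQI = 131.
NO₂: 1018.3 lies in 654.9–1053.5, so I_lo=151, I_hi=200, C_lo=654.9, C_hi=1053.5.
(200−151)/(1053.5−654.9) × (1018.3−654.9) + 151 = 49/398.6 × 363.4 + 151 ≈ 195.67 → 196.
Sub-indices: PM2.5→282, O₃→131, NO₂→196. Ranked high→low: 282, 196, 131. Second-highest sub-index = 196.

196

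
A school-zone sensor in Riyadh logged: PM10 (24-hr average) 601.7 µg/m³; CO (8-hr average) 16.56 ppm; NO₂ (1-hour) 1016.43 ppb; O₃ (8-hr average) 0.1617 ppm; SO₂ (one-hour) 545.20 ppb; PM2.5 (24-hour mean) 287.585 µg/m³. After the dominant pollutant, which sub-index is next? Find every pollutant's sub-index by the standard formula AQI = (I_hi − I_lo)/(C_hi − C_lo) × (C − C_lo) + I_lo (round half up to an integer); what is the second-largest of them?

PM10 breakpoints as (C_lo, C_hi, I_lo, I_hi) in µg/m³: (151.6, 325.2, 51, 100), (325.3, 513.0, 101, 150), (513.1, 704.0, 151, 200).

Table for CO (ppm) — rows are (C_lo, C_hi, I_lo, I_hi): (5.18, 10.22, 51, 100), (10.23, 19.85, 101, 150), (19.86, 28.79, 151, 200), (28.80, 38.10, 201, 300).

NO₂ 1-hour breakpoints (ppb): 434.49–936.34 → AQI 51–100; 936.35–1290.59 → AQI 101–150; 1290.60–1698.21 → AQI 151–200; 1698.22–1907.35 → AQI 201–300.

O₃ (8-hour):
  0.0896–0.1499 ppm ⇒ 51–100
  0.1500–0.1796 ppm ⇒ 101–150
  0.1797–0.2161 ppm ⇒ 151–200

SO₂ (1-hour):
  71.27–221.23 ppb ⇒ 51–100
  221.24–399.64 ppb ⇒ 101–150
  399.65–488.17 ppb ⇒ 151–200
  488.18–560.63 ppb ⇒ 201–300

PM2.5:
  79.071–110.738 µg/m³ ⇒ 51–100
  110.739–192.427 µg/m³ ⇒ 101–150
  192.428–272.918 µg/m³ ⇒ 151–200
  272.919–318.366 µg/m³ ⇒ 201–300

233

PM10: 601.7 lies in 513.1–704.0, so I_lo=151, I_hi=200, C_lo=513.1, C_hi=704.0.
(200−151)/(704.0−513.1) × (601.7−513.1) + 151 = 49/190.9 × 88.6 + 151 ≈ 173.74 → 174.
CO: 16.56 ∈ [10.23, 19.85] ↔ index [101, 150].
101 + (16.56−10.23)·(150−101)/(19.85−10.23) = 101 + 6.33·49/9.62 ≈ 133.24, so AQI = 133.
NO₂: 1016.43 ∈ [936.35, 1290.59] ↔ index [101, 150].
101 + (1016.43−936.35)·(150−101)/(1290.59−936.35) = 101 + 80.08·49/354.24 ≈ 112.08, so AQI = 112.
O₃: 0.1617 ∈ [0.1500, 0.1796] ↔ index [101, 150].
101 + (0.1617−0.1500)·(150−101)/(0.1796−0.1500) = 101 + 0.0117·49/0.0296 ≈ 120.37, so AQI = 120.
SO₂: row 488.18–560.63 (AQI 201–300). (300−201)·(545.20−488.18)/(560.63−488.18) + 201 = 99·57.02/72.45 + 201 ≈ 278.92 → 279.
PM2.5: 287.585 ∈ [272.919, 318.366] ↔ index [201, 300].
201 + (287.585−272.919)·(300−201)/(318.366−272.919) = 201 + 14.666·99/45.447 ≈ 232.95, so AQI = 233.
Sub-indices: PM10→174, CO→133, NO₂→112, O₃→120, SO₂→279, PM2.5→233. Ranked high→low: 279, 233, 174, 133, 120, 112. Second-highest sub-index = 233.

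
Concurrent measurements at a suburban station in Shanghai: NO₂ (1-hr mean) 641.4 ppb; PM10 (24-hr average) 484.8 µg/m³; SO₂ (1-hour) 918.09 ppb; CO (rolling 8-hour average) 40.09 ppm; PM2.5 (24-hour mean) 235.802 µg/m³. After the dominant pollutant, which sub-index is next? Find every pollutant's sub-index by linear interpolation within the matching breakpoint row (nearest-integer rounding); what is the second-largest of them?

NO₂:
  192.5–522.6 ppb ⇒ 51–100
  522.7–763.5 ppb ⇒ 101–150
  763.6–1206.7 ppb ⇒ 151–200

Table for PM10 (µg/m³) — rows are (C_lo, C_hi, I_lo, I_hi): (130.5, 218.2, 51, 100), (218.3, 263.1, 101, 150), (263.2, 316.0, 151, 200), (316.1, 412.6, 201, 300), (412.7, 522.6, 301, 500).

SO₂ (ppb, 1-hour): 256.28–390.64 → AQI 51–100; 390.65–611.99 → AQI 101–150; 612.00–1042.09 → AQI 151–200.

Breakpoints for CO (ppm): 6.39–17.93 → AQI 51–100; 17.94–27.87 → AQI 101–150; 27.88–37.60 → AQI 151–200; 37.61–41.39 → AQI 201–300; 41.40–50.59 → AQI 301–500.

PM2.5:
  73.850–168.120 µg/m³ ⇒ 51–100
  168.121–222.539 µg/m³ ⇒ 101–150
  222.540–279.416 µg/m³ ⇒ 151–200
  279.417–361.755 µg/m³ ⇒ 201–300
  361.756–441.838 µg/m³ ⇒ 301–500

266

NO₂: row 522.7–763.5 (AQI 101–150). (150−101)·(641.4−522.7)/(763.5−522.7) + 101 = 49·118.7/240.8 + 101 ≈ 125.15 → 125.
PM10: 484.8 lies in 412.7–522.6, so I_lo=301, I_hi=500, C_lo=412.7, C_hi=522.6.
(500−301)/(522.6−412.7) × (484.8−412.7) + 301 = 199/109.9 × 72.1 + 301 ≈ 431.55 → 432.
SO₂: 918.09 lies in 612.00–1042.09, so I_lo=151, I_hi=200, C_lo=612.00, C_hi=1042.09.
(200−151)/(1042.09−612.00) × (918.09−612.00) + 151 = 49/430.09 × 306.09 + 151 ≈ 185.87 → 186.
CO: row 37.61–41.39 (AQI 201–300). (300−201)·(40.09−37.61)/(41.39−37.61) + 201 = 99·2.48/3.78 + 201 ≈ 265.95 → 266.
PM2.5: 235.802 lies in 222.540–279.416, so I_lo=151, I_hi=200, C_lo=222.540, C_hi=279.416.
(200−151)/(279.416−222.540) × (235.802−222.540) + 151 = 49/56.876 × 13.262 + 151 ≈ 162.43 → 162.
Sub-indices: NO₂→125, PM10→432, SO₂→186, CO→266, PM2.5→162. Ranked high→low: 432, 266, 186, 162, 125. Second-highest sub-index = 266.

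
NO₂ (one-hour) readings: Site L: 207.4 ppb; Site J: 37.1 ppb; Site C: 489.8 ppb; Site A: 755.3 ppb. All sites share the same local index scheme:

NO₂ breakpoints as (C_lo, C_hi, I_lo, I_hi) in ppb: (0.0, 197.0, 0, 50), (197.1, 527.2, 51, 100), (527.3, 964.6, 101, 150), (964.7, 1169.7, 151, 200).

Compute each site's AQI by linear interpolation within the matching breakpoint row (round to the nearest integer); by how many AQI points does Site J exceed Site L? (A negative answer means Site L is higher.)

-44

Site L: 207.4 lies in 197.1–527.2, so I_lo=51, I_hi=100, C_lo=197.1, C_hi=527.2.
(100−51)/(527.2−197.1) × (207.4−197.1) + 51 = 49/330.1 × 10.3 + 51 ≈ 52.53 → 53.
Site J: 37.1 ∈ [0.0, 197.0] ↔ index [0, 50].
0 + (37.1−0.0)·(50−0)/(197.0−0.0) = 0 + 37.1·50/197.0 ≈ 9.42, so AQI = 9.
Site C: 489.8 lies in 197.1–527.2, so I_lo=51, I_hi=100, C_lo=197.1, C_hi=527.2.
(100−51)/(527.2−197.1) × (489.8−197.1) + 51 = 49/330.1 × 292.7 + 51 ≈ 94.45 → 94.
Site A 755.3: bracket 527.3–964.6 → index 101–150; slope 49/437.3, offset 228.0.
AQI = 101 + 49/437.3·228.0 ≈ 126.55 ⇒ 127.
AQIs: Site L=53, Site J=9, Site C=94, Site A=127. Site J (9) − Site L (53) = -44.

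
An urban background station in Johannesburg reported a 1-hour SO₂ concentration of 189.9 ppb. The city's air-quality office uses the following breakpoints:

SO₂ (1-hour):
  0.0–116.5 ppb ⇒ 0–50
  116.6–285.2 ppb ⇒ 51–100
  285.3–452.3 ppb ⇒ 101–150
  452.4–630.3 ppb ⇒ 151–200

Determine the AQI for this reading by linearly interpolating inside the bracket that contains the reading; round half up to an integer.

SO₂ 189.9: bracket 116.6–285.2 → index 51–100; slope 49/168.6, offset 73.3.
AQI = 51 + 49/168.6·73.3 ≈ 72.30 ⇒ 72.

72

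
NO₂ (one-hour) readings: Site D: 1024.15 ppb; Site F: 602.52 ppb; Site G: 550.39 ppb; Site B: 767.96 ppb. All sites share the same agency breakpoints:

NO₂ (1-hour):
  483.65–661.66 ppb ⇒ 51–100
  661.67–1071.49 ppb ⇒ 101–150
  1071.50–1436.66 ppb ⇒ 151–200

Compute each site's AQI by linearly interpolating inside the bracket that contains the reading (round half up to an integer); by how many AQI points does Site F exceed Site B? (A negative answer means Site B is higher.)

-30

Site D: 1024.15 ∈ [661.67, 1071.49] ↔ index [101, 150].
101 + (1024.15−661.67)·(150−101)/(1071.49−661.67) = 101 + 362.48·49/409.82 ≈ 144.34, so AQI = 144.
Site F 602.52: bracket 483.65–661.66 → index 51–100; slope 49/178.01, offset 118.87.
AQI = 51 + 49/178.01·118.87 ≈ 83.72 ⇒ 84.
Site G: 550.39 ∈ [483.65, 661.66] ↔ index [51, 100].
51 + (550.39−483.65)·(100−51)/(661.66−483.65) = 51 + 66.74·49/178.01 ≈ 69.37, so AQI = 69.
Site B: 767.96 lies in 661.67–1071.49, so I_lo=101, I_hi=150, C_lo=661.67, C_hi=1071.49.
(150−101)/(1071.49−661.67) × (767.96−661.67) + 101 = 49/409.82 × 106.29 + 101 ≈ 113.71 → 114.
AQIs: Site D=144, Site F=84, Site G=69, Site B=114. Site F (84) − Site B (114) = -30.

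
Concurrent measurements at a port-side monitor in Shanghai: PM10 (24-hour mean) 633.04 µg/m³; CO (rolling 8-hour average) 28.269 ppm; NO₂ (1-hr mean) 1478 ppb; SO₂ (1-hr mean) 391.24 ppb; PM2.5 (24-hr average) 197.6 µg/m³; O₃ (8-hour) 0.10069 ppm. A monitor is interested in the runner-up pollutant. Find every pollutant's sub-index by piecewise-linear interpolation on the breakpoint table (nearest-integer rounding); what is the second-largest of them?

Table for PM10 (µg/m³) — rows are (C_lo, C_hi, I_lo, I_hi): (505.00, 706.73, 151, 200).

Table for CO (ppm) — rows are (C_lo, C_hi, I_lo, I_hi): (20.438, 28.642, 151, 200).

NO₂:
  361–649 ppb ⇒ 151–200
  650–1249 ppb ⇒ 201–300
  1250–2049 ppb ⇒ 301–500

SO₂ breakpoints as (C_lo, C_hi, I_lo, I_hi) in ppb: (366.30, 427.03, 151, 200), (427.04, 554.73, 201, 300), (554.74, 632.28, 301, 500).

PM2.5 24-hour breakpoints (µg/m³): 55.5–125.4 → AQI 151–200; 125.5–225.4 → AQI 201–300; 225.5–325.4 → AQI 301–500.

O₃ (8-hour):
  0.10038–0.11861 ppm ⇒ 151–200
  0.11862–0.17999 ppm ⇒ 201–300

PM10: 633.04 lies in 505.00–706.73, so I_lo=151, I_hi=200, C_lo=505.00, C_hi=706.73.
(200−151)/(706.73−505.00) × (633.04−505.00) + 151 = 49/201.73 × 128.04 + 151 ≈ 182.10 → 182.
CO: 28.269 lies in 20.438–28.642, so I_lo=151, I_hi=200, C_lo=20.438, C_hi=28.642.
(200−151)/(28.642−20.438) × (28.269−20.438) + 151 = 49/8.204 × 7.831 + 151 ≈ 197.77 → 198.
NO₂ 1478: bracket 1250–2049 → index 301–500; slope 199/799, offset 228.
AQI = 301 + 199/799·228 ≈ 357.79 ⇒ 358.
SO₂: row 366.30–427.03 (AQI 151–200). (200−151)·(391.24−366.30)/(427.03−366.30) + 151 = 49·24.94/60.73 + 151 ≈ 171.12 → 171.
PM2.5: 197.6 ∈ [125.5, 225.4] ↔ index [201, 300].
201 + (197.6−125.5)·(300−201)/(225.4−125.5) = 201 + 72.1·99/99.9 ≈ 272.45, so AQI = 272.
O₃: 0.10069 ∈ [0.10038, 0.11861] ↔ index [151, 200].
151 + (0.10069−0.10038)·(200−151)/(0.11861−0.10038) = 151 + 0.00031·49/0.01823 ≈ 151.83, so AQI = 152.
Sub-indices: PM10→182, CO→198, NO₂→358, SO₂→171, PM2.5→272, O₃→152. Ranked high→low: 358, 272, 198, 182, 171, 152. Second-highest sub-index = 272.

272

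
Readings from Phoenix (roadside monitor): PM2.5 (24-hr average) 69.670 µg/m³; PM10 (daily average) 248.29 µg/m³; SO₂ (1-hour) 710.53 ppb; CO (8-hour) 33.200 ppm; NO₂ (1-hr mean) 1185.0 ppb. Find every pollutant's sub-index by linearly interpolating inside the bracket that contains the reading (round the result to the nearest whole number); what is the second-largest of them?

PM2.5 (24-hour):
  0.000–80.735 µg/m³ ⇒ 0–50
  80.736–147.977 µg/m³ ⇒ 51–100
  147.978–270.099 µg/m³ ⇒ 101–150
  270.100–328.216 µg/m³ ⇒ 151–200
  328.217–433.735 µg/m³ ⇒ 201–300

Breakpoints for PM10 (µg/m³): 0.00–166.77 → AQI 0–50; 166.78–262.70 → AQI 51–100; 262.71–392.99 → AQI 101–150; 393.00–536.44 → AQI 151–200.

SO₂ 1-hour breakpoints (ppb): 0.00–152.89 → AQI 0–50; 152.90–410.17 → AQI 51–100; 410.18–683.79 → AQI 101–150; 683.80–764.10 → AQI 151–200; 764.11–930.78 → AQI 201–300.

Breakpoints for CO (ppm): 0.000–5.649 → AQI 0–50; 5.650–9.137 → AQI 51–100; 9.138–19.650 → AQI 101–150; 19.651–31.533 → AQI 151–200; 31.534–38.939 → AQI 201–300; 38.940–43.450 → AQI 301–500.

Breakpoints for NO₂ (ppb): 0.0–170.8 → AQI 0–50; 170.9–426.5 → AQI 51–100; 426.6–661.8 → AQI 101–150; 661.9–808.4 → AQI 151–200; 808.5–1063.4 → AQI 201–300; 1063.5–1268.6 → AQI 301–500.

PM2.5: row 0.000–80.735 (AQI 0–50). (50−0)·(69.670−0.000)/(80.735−0.000) + 0 = 50·69.670/80.735 + 0 ≈ 43.15 → 43.
PM10: row 166.78–262.70 (AQI 51–100). (100−51)·(248.29−166.78)/(262.70−166.78) + 51 = 49·81.51/95.92 + 51 ≈ 92.64 → 93.
SO₂: 710.53 lies in 683.80–764.10, so I_lo=151, I_hi=200, C_lo=683.80, C_hi=764.10.
(200−151)/(764.10−683.80) × (710.53−683.80) + 151 = 49/80.30 × 26.73 + 151 ≈ 167.31 → 167.
CO: 33.200 ∈ [31.534, 38.939] ↔ index [201, 300].
201 + (33.200−31.534)·(300−201)/(38.939−31.534) = 201 + 1.666·99/7.405 ≈ 223.27, so AQI = 223.
NO₂: 1185.0 lies in 1063.5–1268.6, so I_lo=301, I_hi=500, C_lo=1063.5, C_hi=1268.6.
(500−301)/(1268.6−1063.5) × (1185.0−1063.5) + 301 = 199/205.1 × 121.5 + 301 ≈ 418.89 → 419.
Sub-indices: PM2.5→43, PM10→93, SO₂→167, CO→223, NO₂→419. Ranked high→low: 419, 223, 167, 93, 43. Second-highest sub-index = 223.

223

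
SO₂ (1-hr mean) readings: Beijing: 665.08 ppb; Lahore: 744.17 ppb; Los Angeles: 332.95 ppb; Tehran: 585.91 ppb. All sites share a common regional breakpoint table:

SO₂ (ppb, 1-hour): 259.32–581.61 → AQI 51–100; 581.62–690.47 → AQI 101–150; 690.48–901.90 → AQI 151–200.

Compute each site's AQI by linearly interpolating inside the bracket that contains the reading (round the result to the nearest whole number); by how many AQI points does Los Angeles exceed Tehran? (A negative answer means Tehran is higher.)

-41

Beijing 665.08: bracket 581.62–690.47 → index 101–150; slope 49/108.85, offset 83.46.
AQI = 101 + 49/108.85·83.46 ≈ 138.57 ⇒ 139.
Lahore: 744.17 ∈ [690.48, 901.90] ↔ index [151, 200].
151 + (744.17−690.48)·(200−151)/(901.90−690.48) = 151 + 53.69·49/211.42 ≈ 163.44, so AQI = 163.
Los Angeles: 332.95 ∈ [259.32, 581.61] ↔ index [51, 100].
51 + (332.95−259.32)·(100−51)/(581.61−259.32) = 51 + 73.63·49/322.29 ≈ 62.19, so AQI = 62.
Tehran: row 581.62–690.47 (AQI 101–150). (150−101)·(585.91−581.62)/(690.47−581.62) + 101 = 49·4.29/108.85 + 101 ≈ 102.93 → 103.
AQIs: Beijing=139, Lahore=163, Los Angeles=62, Tehran=103. Los Angeles (62) − Tehran (103) = -41.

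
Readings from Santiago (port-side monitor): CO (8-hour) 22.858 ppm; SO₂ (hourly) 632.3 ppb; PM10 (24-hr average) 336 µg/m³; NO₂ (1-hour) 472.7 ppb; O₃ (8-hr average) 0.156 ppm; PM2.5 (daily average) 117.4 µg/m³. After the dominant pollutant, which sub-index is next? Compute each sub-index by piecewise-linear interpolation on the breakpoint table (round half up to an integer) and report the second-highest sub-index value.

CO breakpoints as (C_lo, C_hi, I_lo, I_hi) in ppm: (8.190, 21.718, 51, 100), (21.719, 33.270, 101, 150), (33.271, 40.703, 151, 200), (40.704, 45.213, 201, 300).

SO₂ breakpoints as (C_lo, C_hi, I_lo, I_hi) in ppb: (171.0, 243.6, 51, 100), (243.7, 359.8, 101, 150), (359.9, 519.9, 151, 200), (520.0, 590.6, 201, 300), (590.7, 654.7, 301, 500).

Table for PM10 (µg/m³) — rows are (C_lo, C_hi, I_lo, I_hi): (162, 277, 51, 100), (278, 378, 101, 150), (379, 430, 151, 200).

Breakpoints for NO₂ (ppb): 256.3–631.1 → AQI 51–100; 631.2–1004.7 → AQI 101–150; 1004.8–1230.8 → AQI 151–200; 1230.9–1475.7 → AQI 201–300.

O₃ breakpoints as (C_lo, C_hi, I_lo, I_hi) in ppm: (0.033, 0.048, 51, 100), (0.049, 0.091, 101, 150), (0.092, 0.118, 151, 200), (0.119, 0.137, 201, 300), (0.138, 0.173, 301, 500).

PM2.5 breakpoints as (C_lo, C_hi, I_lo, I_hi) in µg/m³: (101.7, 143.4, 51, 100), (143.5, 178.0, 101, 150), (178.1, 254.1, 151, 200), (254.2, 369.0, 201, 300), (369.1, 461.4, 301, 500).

403

CO: 22.858 ∈ [21.719, 33.270] ↔ index [101, 150].
101 + (22.858−21.719)·(150−101)/(33.270−21.719) = 101 + 1.139·49/11.551 ≈ 105.83, so AQI = 106.
SO₂: 632.3 ∈ [590.7, 654.7] ↔ index [301, 500].
301 + (632.3−590.7)·(500−301)/(654.7−590.7) = 301 + 41.6·199/64.0 ≈ 430.35, so AQI = 430.
PM10: row 278–378 (AQI 101–150). (150−101)·(336−278)/(378−278) + 101 = 49·58/100 + 101 ≈ 129.42 → 129.
NO₂ 472.7: bracket 256.3–631.1 → index 51–100; slope 49/374.8, offset 216.4.
AQI = 51 + 49/374.8·216.4 ≈ 79.29 ⇒ 79.
O₃: 0.156 ∈ [0.138, 0.173] ↔ index [301, 500].
301 + (0.156−0.138)·(500−301)/(0.173−0.138) = 301 + 0.018·199/0.035 ≈ 403.34, so AQI = 403.
PM2.5: 117.4 ∈ [101.7, 143.4] ↔ index [51, 100].
51 + (117.4−101.7)·(100−51)/(143.4−101.7) = 51 + 15.7·49/41.7 ≈ 69.45, so AQI = 69.
Sub-indices: CO→106, SO₂→430, PM10→129, NO₂→79, O₃→403, PM2.5→69. Ranked high→low: 430, 403, 129, 106, 79, 69. Second-highest sub-index = 403.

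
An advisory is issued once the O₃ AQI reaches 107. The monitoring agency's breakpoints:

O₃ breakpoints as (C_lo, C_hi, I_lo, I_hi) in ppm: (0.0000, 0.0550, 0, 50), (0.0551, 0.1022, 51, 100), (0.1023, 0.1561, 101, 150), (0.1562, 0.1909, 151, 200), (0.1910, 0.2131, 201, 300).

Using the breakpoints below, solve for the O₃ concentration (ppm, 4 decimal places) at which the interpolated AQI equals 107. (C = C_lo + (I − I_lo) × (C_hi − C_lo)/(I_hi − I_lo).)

AQI 107 lies in the 101–150 band, which corresponds to 0.1023–0.1561 ppm.
C = 0.1023 + (107−101)×(0.1561−0.1023)/(150−101) = 0.1023 + 6×0.0538/49 ≈ 0.108888 ppm → 0.1089 ppm to 4 dp.

0.1089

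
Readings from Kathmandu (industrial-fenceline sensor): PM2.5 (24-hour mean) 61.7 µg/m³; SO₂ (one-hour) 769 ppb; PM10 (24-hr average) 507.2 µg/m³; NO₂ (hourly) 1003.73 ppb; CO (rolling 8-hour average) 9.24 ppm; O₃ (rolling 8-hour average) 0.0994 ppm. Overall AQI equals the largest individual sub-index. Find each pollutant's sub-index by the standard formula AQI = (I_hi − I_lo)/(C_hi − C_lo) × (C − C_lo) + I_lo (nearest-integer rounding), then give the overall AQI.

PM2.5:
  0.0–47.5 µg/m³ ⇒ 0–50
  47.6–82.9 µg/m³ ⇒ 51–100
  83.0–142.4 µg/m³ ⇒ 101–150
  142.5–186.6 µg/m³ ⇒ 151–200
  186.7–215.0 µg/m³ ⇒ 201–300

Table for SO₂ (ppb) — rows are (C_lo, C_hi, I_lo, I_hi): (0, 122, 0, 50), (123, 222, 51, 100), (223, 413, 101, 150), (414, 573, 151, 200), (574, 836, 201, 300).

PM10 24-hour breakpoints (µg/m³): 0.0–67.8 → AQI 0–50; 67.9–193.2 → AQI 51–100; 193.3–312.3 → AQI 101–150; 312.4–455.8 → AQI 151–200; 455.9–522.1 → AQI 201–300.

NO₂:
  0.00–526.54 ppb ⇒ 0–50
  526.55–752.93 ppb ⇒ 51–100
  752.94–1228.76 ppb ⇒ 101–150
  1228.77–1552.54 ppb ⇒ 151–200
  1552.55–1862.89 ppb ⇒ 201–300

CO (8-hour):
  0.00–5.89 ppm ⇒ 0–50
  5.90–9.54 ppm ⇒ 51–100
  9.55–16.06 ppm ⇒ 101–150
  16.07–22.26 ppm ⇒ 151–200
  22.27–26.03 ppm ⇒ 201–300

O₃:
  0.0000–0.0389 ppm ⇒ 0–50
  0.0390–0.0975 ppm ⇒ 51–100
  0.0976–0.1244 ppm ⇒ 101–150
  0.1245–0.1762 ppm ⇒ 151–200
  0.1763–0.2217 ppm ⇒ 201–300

PM2.5: row 47.6–82.9 (AQI 51–100). (100−51)·(61.7−47.6)/(82.9−47.6) + 51 = 49·14.1/35.3 + 51 ≈ 70.57 → 71.
SO₂: row 574–836 (AQI 201–300). (300−201)·(769−574)/(836−574) + 201 = 99·195/262 + 201 ≈ 274.68 → 275.
PM10 507.2: bracket 455.9–522.1 → index 201–300; slope 99/66.2, offset 51.3.
AQI = 201 + 99/66.2·51.3 ≈ 277.72 ⇒ 278.
NO₂: 1003.73 ∈ [752.94, 1228.76] ↔ index [101, 150].
101 + (1003.73−752.94)·(150−101)/(1228.76−752.94) = 101 + 250.79·49/475.82 ≈ 126.83, so AQI = 127.
CO 9.24: bracket 5.90–9.54 → index 51–100; slope 49/3.64, offset 3.34.
AQI = 51 + 49/3.64·3.34 ≈ 95.96 ⇒ 96.
O₃: 0.0994 lies in 0.0976–0.1244, so I_lo=101, I_hi=150, C_lo=0.0976, C_hi=0.1244.
(150−101)/(0.1244−0.0976) × (0.0994−0.0976) + 101 = 49/0.0268 × 0.0018 + 101 ≈ 104.29 → 104.
Sub-indices: PM2.5→71, SO₂→275, PM10→278, NO₂→127, CO→96, O₃→104. Overall AQI = max = 278; dominant pollutant is PM10.

278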